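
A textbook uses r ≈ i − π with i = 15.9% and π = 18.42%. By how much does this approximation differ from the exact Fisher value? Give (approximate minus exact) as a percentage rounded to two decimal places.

-0.39%

Approximate: r ≈ 15.900% − 18.420% = -2.5200%
Exact: (1 + 0.1590)/(1 + 0.1842) − 1 = -2.1280%
Error = -2.5200% − (-2.1280%) = -0.3920% → -0.39%.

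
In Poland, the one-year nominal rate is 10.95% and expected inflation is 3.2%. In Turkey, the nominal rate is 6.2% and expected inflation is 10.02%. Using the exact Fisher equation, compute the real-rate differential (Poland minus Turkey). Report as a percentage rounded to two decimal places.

Poland: (1 + 0.1095)/(1 + 0.0320) − 1 = 7.5097%
Turkey: (1 + 0.0620)/(1 + 0.1002) − 1 = -3.4721%
Differential = 7.5097% − (-3.4721%) = 10.9818% → 10.98%.

10.98%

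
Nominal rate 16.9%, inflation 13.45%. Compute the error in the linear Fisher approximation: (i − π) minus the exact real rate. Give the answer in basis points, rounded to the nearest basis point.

Approximate: r ≈ 16.900% − 13.450% = 3.4500%
Exact: (1 + 0.1690)/(1 + 0.1345) − 1 = 3.0410%
Error = 3.4500% − 3.0410% = 0.4090% → 41 basis points.

41 basis points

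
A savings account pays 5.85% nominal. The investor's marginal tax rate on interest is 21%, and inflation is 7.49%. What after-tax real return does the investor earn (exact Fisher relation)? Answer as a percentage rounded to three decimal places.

After-tax nominal return = 5.85% × (1 − 0.21) = 4.6215%.
1 + r = 1.046215 / 1.07490 = 0.973314
After-tax real rate = 0.973314 − 1 → -2.669%.

-2.669%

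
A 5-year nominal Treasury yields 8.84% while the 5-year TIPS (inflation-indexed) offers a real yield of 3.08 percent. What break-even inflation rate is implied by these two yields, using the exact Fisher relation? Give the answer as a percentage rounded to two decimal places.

(1 + π) = (1 + i)/(1 + r) = 1.08840 / 1.03080 = 1.055879
Break-even inflation = 1.055879 − 1 → 5.59%.

5.59%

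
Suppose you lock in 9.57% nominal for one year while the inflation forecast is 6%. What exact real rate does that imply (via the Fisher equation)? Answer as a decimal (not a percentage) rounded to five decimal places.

1 + r = 1.09570 / 1.06000 = 1.033679
r = 1.033679 − 1 = 3.3679%, i.e. 0.03368.

0.03368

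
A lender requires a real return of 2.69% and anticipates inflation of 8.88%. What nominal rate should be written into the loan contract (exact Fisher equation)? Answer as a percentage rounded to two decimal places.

11.81%

(1 + i) = (1 + r)(1 + π) = 1.02690 × 1.08880 = 1.11808872
i = 1.11808872 − 1, so the required nominal rate is 11.81%.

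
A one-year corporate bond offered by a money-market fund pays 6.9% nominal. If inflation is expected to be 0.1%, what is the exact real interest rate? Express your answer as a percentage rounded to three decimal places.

By the Fisher relation, 1 + r = (1 + i)/(1 + π).
1 + r = 1.06900 / 1.00100 = 1.067932
r = 1.067932 − 1 = 6.7932%, i.e. 6.793%.

6.793%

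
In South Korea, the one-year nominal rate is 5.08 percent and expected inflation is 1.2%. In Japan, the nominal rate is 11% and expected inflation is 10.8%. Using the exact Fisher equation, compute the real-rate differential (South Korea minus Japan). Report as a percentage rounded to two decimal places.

3.65%

South Korea: (1 + 0.0508)/(1 + 0.0120) − 1 = 3.8340%
Japan: (1 + 0.1100)/(1 + 0.1080) − 1 = 0.1805%
Differential = 3.8340% − 0.1805% = 3.6535% → 3.65%.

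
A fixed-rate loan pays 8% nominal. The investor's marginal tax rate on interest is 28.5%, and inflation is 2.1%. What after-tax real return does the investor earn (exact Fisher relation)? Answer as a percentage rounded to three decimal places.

3.546%

After-tax nominal return = 8% × (1 − 0.285) = 5.7200%.
1 + r = 1.05720 / 1.02100 = 1.0354554
After-tax real rate = 1.0354554 − 1 → 3.546%.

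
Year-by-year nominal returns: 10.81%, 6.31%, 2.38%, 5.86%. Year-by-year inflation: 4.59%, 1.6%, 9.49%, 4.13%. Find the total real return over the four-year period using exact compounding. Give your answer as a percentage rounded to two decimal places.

Compound the nominal returns: 1.1081 × 1.0631 × 1.0238 × 1.0586 = 1.276733.
Compound inflation: 1.0459 × 1.0160 × 1.0949 × 1.0413 = 1.211530.
Deflate: 1.276733 / 1.211530 = 1.053819.
Total real return = 1.053819 − 1 → 5.38%.

5.38%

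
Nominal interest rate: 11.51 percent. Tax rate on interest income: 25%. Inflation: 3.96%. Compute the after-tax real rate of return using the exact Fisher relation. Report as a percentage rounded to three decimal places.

After-tax nominal return = 11.51% × (1 − 0.25) = 8.6325%.
1 + r = 1.086325 / 1.03960 = 1.0449452
After-tax real rate = 1.0449452 − 1 → 4.495%.

4.495%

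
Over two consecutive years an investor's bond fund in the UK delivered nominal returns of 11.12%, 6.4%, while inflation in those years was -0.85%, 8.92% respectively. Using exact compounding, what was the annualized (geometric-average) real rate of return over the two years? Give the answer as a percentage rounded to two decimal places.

Nominal growth factor = 1.1112 × 1.0640 = 1.18231680
Price-level growth factor = 0.9915 × 1.0892 = 1.07994180
Real growth factor = 1.18231680 / 1.07994180 = 1.09479678
Annualized real rate = 1.09479678^(1/2) − 1 = 4.6325% → 4.63%.

4.63%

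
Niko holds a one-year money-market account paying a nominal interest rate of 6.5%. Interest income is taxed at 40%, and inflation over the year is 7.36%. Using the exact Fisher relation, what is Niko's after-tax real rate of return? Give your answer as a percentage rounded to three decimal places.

After-tax nominal return = 6.5% × (1 − 0.4) = 3.9000%.
1 + r = 1.03900 / 1.07360 = 0.967772
After-tax real rate = 0.967772 − 1 → -3.223%.

-3.223%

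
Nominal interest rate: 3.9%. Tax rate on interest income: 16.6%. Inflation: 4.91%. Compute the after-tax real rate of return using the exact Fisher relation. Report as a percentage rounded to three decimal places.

After-tax nominal return = 3.9% × (1 − 0.166) = 3.2526%.
1 + r = 1.032526 / 1.04910 = 0.984202
After-tax real rate = 0.984202 − 1 → -1.580%.

-1.580%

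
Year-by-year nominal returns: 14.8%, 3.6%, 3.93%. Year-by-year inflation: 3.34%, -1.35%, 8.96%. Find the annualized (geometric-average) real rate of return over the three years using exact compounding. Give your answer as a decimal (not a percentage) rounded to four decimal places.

0.0363

Nominal growth factor = 1.1480 × 1.0360 × 1.0393 = 1.23606859
Price-level growth factor = 1.0334 × 0.9865 × 1.0896 = 1.11079174
Real growth factor = 1.23606859 / 1.11079174 = 1.11278158
Annualized real rate = 1.11278158^(1/3) − 1 = 3.6263% → 0.0363.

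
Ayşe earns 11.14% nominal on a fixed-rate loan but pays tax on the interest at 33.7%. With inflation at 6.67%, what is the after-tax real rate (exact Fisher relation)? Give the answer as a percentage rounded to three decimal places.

After-tax nominal return = 11.14% × (1 − 0.337) = 7.38582%.
1 + r = 1.0738582 / 1.06670 = 1.006711
After-tax real rate = 1.006711 − 1 → 0.671%.

0.671%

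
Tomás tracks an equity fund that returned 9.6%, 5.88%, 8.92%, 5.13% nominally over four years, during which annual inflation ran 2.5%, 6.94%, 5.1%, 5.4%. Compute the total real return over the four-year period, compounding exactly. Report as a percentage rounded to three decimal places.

Nominal growth factor = 1.0960 × 1.0588 × 1.0892 × 1.0513 = 1.328797
Price-level growth factor = 1.0250 × 1.0694 × 1.0510 × 1.0540 = 1.214248
Real growth factor = 1.328797 / 1.214248 = 1.094338
Total real return = 1.094338 − 1 → 9.434%.

9.434%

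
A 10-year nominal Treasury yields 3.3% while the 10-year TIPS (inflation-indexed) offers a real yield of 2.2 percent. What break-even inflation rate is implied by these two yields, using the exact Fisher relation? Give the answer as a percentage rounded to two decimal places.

1.08%

(1 + π) = (1 + i)/(1 + r) = 1.03300 / 1.02200 = 1.010763
Break-even inflation = 1.010763 − 1 → 1.08%.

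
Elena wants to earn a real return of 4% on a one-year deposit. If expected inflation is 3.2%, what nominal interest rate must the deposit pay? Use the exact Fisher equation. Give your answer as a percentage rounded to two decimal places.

(1 + i) = (1 + r)(1 + π) = 1.04000 × 1.03200 = 1.07328
i = 1.07328 − 1, so the required nominal rate is 7.33%.

7.33%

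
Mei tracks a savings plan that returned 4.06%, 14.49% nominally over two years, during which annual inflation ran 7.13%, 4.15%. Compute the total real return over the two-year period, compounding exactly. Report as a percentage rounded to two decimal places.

Compound the nominal returns: 1.0406 × 1.1449 = 1.191383.
Compound inflation: 1.0713 × 1.0415 = 1.115759.
Deflate: 1.191383 / 1.115759 = 1.067778.
Total real return = 1.067778 − 1 → 6.78%.

6.78%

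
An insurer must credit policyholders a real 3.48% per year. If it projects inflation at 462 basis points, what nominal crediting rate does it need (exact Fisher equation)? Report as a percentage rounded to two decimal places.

(1 + i) = (1 + r)(1 + π) = 1.03480 × 1.04620 = 1.08260776
i = 1.08260776 − 1, so the required nominal rate is 8.26%.

8.26%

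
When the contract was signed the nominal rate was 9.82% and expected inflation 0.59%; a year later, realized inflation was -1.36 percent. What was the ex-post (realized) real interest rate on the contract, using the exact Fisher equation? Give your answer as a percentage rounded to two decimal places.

11.33%

Ex-post: (1 + 0.0982)/(1 − 0.0136) − 1 = 11.3341%
So the realized real rate is 11.33%.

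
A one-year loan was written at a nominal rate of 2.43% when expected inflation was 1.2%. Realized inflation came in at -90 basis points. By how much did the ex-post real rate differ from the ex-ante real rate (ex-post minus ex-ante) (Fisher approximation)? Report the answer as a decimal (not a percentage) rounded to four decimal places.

Ex-ante: 2.43% − 1.2% = 1.230%
Ex-post: 2.43% − (-0.9%) = 3.330%
Difference (ex-post − ex-ante) = 2.1000% → 0.0210.

0.0210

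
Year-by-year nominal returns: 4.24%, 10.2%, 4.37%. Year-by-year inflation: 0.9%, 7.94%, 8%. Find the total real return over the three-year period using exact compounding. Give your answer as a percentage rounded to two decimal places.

Nominal growth factor = 1.0424 × 1.1020 × 1.0437 = 1.198924
Price-level growth factor = 1.0090 × 1.0794 × 1.0800 = 1.176244
Real growth factor = 1.198924 / 1.176244 = 1.019282
Total real return = 1.019282 − 1 → 1.93%.

1.93%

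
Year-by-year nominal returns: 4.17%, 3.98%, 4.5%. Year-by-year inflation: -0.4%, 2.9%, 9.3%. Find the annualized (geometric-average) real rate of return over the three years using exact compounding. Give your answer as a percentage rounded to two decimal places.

Nominal growth factor = 1.0417 × 1.0398 × 1.0450 = 1.13190184
Price-level growth factor = 0.9960 × 1.0290 × 1.0930 = 1.12019821
Real growth factor = 1.13190184 / 1.12019821 = 1.01044782
Annualized real rate = 1.01044782^(1/3) − 1 = 0.3471% → 0.35%.

0.35%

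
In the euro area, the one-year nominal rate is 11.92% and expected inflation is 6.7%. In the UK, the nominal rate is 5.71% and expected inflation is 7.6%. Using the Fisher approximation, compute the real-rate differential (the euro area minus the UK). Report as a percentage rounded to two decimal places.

7.11%

The euro area: 11.92% − 6.7% = 5.220%
The UK: 5.71% − 7.6% = -1.890%
Differential = 7.110% → 7.11%.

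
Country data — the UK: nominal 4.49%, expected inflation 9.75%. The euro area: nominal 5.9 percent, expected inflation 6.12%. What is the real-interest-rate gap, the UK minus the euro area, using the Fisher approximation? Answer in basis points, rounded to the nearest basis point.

-504 basis points

The UK: 4.49% − 9.75% = -5.260%
The euro area: 5.9% − 6.12% = -0.220%
Differential = -5.040% → -504 basis points.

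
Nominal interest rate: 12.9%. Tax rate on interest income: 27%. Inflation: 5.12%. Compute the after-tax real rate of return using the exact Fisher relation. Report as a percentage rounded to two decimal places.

After-tax nominal return = 12.9% × (1 − 0.27) = 9.4170%.
1 + r = 1.09417 / 1.05120 = 1.040877
After-tax real rate = 1.040877 − 1 → 4.09%.

4.09%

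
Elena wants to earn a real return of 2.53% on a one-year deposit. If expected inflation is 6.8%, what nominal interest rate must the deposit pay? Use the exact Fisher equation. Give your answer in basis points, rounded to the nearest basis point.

(1 + i) = (1 + r)(1 + π) = 1.02530 × 1.06800 = 1.0950204
i = 1.0950204 − 1, so the required nominal rate is 950 basis points.

950 basis points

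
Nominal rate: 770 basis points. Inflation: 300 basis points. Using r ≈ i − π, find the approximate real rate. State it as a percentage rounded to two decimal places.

4.70%

r ≈ i − π = 7.7% − 3% = 4.70%.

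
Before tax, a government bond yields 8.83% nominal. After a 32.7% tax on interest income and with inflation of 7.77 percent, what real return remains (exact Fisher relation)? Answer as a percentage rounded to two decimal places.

After-tax nominal return = 8.83% × (1 − 0.327) = 5.94259%.
1 + r = 1.0594259 / 1.07770 = 0.983043
After-tax real rate = 0.983043 − 1 → -1.70%.

-1.70%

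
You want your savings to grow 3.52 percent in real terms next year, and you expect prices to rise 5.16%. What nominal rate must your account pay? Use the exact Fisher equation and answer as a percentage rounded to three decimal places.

(1 + i) = (1 + r)(1 + π) = 1.03520 × 1.05160 = 1.08861632
i = 1.08861632 − 1, so the required nominal rate is 8.862%.

8.862%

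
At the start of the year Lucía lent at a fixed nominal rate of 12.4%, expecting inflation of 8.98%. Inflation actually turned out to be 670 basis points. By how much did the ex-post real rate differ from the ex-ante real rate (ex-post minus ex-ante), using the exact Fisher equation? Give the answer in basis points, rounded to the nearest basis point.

220 basis points

Ex-ante: (1 + 0.1240)/(1 + 0.0898) − 1 = 3.1382%
Ex-post: (1 + 0.1240)/(1 + 0.0670) − 1 = 5.3421%
Difference (ex-post − ex-ante) = 2.2039% → 220 basis points.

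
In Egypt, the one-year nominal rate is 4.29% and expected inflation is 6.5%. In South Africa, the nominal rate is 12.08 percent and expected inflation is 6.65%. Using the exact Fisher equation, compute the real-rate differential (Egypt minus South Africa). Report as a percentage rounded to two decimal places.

-7.17%

Egypt: (1 + 0.0429)/(1 + 0.0650) − 1 = -2.0751%
South Africa: (1 + 0.1208)/(1 + 0.0665) − 1 = 5.0914%
Differential = -2.0751% − 5.0914% = -7.1665% → -7.17%.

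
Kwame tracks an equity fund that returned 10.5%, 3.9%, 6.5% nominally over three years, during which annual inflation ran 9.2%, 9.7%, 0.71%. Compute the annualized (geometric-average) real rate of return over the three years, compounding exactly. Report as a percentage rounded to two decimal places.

0.45%

Nominal growth factor = 1.1050 × 1.0390 × 1.0650 = 1.22272118
Price-level growth factor = 1.0920 × 1.0970 × 1.0071 = 1.20642926
Real growth factor = 1.22272118 / 1.20642926 = 1.01350424
Annualized real rate = 1.01350424^(1/3) − 1 = 0.4481% → 0.45%.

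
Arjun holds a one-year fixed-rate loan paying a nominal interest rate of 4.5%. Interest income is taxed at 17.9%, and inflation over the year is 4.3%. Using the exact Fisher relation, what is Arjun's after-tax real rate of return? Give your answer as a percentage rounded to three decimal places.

-0.581%

After-tax nominal return = 4.5% × (1 − 0.179) = 3.6945%.
1 + r = 1.036945 / 1.04300 = 0.9941946
After-tax real rate = 0.9941946 − 1 → -0.581%.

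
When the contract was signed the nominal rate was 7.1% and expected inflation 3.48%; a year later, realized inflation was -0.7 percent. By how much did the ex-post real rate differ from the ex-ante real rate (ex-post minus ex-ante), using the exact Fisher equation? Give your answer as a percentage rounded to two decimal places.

4.36%

Ex-ante: (1 + 0.0710)/(1 + 0.0348) − 1 = 3.4983%
Ex-post: (1 + 0.0710)/(1 − 0.0070) − 1 = 7.8550%
Difference (ex-post − ex-ante) = 4.3567% → 4.36%.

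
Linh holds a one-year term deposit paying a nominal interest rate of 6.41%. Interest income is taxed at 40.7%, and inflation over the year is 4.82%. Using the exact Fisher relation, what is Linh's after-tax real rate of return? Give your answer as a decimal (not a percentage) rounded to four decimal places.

-0.0097

After-tax nominal return = 6.41% × (1 − 0.407) = 3.80113%.
1 + r = 1.0380113 / 1.04820 = 0.990280
After-tax real rate = 0.990280 − 1 → -0.0097.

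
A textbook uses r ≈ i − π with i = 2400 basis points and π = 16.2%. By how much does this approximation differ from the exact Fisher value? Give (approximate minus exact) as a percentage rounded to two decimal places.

1.09%

Approximate: r ≈ 24.000% − 16.200% = 7.8000%
Exact: (1 + 0.2400)/(1 + 0.1620) − 1 = 6.7126%
Error = 7.8000% − 6.7126% = 1.0874% → 1.09%.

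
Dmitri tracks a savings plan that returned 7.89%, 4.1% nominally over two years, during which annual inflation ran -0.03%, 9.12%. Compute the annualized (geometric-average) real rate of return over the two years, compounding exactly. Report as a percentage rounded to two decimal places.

Nominal growth factor = 1.0789 × 1.0410 = 1.12313490
Price-level growth factor = 0.9997 × 1.0912 = 1.09087264
Real growth factor = 1.12313490 / 1.09087264 = 1.02957473
Annualized real rate = 1.02957473^(1/2) − 1 = 1.4680% → 1.47%.

1.47%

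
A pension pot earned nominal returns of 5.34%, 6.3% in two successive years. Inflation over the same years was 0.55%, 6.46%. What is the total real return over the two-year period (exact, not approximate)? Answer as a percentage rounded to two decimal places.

Nominal growth factor = 1.0534 × 1.0630 = 1.119764
Price-level growth factor = 1.0055 × 1.0646 = 1.070455
Real growth factor = 1.119764 / 1.070455 = 1.046063
Total real return = 1.046063 − 1 → 4.61%.

4.61%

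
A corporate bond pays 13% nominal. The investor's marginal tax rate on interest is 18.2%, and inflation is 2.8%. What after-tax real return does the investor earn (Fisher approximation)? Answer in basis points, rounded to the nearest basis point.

783 basis points

After-tax nominal return = 13% × (1 − 0.182) = 10.6340%.
r ≈ 10.6340% − 2.8% → 783 basis points.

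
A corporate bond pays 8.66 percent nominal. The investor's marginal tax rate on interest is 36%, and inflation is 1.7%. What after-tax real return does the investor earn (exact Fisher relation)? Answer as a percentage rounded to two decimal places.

After-tax nominal return = 8.66% × (1 − 0.36) = 5.5424%.
1 + r = 1.055424 / 1.01700 = 1.037782
After-tax real rate = 1.037782 − 1 → 3.78%.

3.78%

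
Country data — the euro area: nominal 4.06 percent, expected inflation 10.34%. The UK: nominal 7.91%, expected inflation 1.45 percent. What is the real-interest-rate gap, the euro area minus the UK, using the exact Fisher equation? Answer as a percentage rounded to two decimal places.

-12.06%

The euro area: (1 + 0.0406)/(1 + 0.1034) − 1 = -5.6915%
The UK: (1 + 0.0791)/(1 + 0.0145) − 1 = 6.3677%
Differential = -5.6915% − 6.3677% = -12.0592% → -12.06%.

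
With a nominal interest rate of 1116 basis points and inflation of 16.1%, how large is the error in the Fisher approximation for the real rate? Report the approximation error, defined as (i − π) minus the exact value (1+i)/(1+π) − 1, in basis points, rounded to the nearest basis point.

Approximate: r ≈ 11.160% − 16.100% = -4.9400%
Exact: (1 + 0.1116)/(1 + 0.1610) − 1 = -4.25495%
Error = -4.9400% − (-4.25495%) = -0.68505% → -69 basis points.

-69 basis points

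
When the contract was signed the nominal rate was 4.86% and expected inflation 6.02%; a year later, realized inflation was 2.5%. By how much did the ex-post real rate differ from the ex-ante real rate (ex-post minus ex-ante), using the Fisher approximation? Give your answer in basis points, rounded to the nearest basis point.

352 basis points

Ex-ante: 4.86% − 6.02% = -1.160%
Ex-post: 4.86% − 2.5% = 2.360%
Difference (ex-post − ex-ante) = 3.5200% → 352 basis points.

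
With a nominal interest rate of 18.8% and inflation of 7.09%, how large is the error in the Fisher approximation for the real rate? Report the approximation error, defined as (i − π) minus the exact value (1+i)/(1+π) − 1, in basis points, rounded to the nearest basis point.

78 basis points

Approximate: r ≈ 18.800% − 7.090% = 11.7100%
Exact: (1 + 0.1880)/(1 + 0.0709) − 1 = 10.9347%
Error = 11.7100% − 10.9347% = 0.7753% → 78 basis points.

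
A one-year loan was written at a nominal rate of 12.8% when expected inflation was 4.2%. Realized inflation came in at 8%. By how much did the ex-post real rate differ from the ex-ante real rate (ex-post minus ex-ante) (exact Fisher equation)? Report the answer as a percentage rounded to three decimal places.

Ex-ante: (1 + 0.1280)/(1 + 0.0420) − 1 = 8.2534%
Ex-post: (1 + 0.1280)/(1 + 0.0800) − 1 = 4.4444%
Difference (ex-post − ex-ante) = -3.8089% → -3.809%.

-3.809%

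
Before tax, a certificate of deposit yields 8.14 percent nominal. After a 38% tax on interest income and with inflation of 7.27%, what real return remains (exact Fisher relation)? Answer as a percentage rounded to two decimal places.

After-tax nominal return = 8.14% × (1 − 0.38) = 5.0468%.
1 + r = 1.050468 / 1.07270 = 0.979275
After-tax real rate = 0.979275 − 1 → -2.07%.

-2.07%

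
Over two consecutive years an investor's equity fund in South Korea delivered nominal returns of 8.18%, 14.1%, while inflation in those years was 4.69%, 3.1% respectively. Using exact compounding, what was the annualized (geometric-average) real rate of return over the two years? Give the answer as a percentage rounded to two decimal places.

Compound the nominal returns: 1.0818 × 1.1410 = 1.23433380.
Compound inflation: 1.0469 × 1.0310 = 1.07935390.
Deflate: 1.23433380 / 1.07935390 = 1.14358581.
Annualized real rate = 1.14358581^(1/2) − 1 = 6.9386% → 6.94%.

6.94%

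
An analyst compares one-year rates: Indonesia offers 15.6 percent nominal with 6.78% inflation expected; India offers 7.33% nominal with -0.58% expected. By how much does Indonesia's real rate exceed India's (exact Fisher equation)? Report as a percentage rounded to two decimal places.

0.30%

Indonesia: (1 + 0.1560)/(1 + 0.0678) − 1 = 8.2600%
India: (1 + 0.0733)/(1 − 0.0058) − 1 = 7.9561%
Differential = 8.2600% − 7.9561% = 0.3038% → 0.30%.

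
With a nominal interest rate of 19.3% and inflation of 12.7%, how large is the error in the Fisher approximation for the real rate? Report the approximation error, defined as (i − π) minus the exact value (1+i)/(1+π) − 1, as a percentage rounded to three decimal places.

0.744%

Approximate: r ≈ 19.300% − 12.700% = 6.6000%
Exact: (1 + 0.1930)/(1 + 0.1270) − 1 = 5.8563%
Error = 6.6000% − 5.8563% = 0.7437% → 0.744%.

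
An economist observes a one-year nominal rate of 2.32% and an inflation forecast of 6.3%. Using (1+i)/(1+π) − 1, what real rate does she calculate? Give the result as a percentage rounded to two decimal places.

-3.74%

By the Fisher equation, 1 + r = (1 + i)/(1 + π).
1 + r = 1.02320 / 1.06300 = 0.962559
r = 0.962559 − 1 = -3.7441%, i.e. -3.74%.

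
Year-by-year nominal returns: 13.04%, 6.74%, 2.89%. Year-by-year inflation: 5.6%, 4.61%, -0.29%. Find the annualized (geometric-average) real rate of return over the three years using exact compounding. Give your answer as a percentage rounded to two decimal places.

Compound the nominal returns: 1.1304 × 1.0674 × 1.0289 = 1.24145938.
Compound inflation: 1.0560 × 1.0461 × 0.9971 = 1.10147802.
Deflate: 1.24145938 / 1.10147802 = 1.12708502.
Annualized real rate = 1.12708502^(1/3) − 1 = 4.0684% → 4.07%.

4.07%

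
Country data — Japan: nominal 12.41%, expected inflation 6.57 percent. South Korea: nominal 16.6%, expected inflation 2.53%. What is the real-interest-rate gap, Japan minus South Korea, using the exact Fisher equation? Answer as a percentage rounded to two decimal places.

-8.24%

Japan: (1 + 0.1241)/(1 + 0.0657) − 1 = 5.4800%
South Korea: (1 + 0.1660)/(1 + 0.0253) − 1 = 13.7228%
Differential = 5.4800% − 13.7228% = -8.2428% → -8.24%.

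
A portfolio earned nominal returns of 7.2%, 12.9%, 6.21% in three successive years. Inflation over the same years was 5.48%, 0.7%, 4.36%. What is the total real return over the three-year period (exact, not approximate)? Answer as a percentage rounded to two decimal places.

15.96%

Nominal growth factor = 1.0720 × 1.1290 × 1.0621 = 1.285447
Price-level growth factor = 1.0548 × 1.0070 × 1.0436 = 1.108495
Real growth factor = 1.285447 / 1.108495 = 1.159633
Total real return = 1.159633 − 1 → 15.96%.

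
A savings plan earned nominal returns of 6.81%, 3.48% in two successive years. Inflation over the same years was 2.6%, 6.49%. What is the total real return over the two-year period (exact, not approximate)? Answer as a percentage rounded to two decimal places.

Nominal growth factor = 1.0681 × 1.0348 = 1.105270
Price-level growth factor = 1.0260 × 1.0649 = 1.092587
Real growth factor = 1.105270 / 1.092587 = 1.011608
Total real return = 1.011608 − 1 → 1.16%.

1.16%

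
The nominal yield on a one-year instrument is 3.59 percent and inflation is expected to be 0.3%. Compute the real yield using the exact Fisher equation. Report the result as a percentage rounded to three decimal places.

3.280%

By the Fisher equation, 1 + r = (1 + i)/(1 + π).
1 + r = 1.03590 / 1.00300 = 1.032802
r = 1.032802 − 1 = 3.2802%, i.e. 3.280%.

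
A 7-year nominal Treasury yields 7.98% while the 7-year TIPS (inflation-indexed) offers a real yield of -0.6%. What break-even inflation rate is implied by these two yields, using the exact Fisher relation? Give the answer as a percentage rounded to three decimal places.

8.632%

(1 + π) = (1 + i)/(1 + r) = 1.07980 / 0.99400 = 1.086318
Break-even inflation = 1.086318 − 1 → 8.632%.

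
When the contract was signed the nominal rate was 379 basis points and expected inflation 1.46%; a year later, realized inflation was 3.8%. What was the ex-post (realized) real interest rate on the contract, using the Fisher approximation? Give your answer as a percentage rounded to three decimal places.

-0.010%

Ex-post: 3.79% − 3.8% = -0.010%
So the realized real rate is -0.010%.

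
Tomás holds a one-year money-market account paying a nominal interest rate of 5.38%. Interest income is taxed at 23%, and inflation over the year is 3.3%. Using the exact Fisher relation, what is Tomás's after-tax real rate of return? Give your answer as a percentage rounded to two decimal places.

After-tax nominal return = 5.38% × (1 − 0.23) = 4.1426%.
1 + r = 1.041426 / 1.03300 = 1.008157
After-tax real rate = 1.008157 − 1 → 0.82%.

0.82%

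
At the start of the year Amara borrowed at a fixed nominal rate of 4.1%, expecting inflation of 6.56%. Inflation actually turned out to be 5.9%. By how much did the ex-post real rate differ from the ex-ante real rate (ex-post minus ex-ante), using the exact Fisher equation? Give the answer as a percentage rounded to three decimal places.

0.609%

Ex-ante: (1 + 0.0410)/(1 + 0.0656) − 1 = -2.3086%
Ex-post: (1 + 0.0410)/(1 + 0.0590) − 1 = -1.6997%
Difference (ex-post − ex-ante) = 0.6088% → 0.609%.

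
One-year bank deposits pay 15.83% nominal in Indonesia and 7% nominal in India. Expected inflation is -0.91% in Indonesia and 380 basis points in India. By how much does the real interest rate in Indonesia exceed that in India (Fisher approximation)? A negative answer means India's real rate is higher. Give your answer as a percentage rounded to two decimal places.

13.54%

Indonesia: 15.83% − (-0.91%) = 16.740%
India: 7% − 3.8% = 3.200%
Differential = 13.540% → 13.54%.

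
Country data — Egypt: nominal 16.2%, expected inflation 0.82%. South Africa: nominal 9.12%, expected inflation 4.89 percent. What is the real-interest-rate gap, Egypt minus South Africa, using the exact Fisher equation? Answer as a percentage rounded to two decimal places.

Egypt: (1 + 0.1620)/(1 + 0.0082) − 1 = 15.2549%
South Africa: (1 + 0.0912)/(1 + 0.0489) − 1 = 4.0328%
Differential = 15.2549% − 4.0328% = 11.2221% → 11.22%.

11.22%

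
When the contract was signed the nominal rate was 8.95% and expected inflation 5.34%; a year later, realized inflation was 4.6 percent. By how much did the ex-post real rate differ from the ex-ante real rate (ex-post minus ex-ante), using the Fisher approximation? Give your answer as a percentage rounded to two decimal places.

0.74%

Ex-ante: 8.95% − 5.34% = 3.610%
Ex-post: 8.95% − 4.6% = 4.350%
Difference (ex-post − ex-ante) = 0.7400% → 0.74%.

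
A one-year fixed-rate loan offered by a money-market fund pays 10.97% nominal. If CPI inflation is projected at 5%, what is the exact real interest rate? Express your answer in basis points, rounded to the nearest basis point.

1 + r = 1.10970 / 1.05000 = 1.056857
r = 1.056857 − 1 = 5.6857%, i.e. 569 basis points.

569 basis points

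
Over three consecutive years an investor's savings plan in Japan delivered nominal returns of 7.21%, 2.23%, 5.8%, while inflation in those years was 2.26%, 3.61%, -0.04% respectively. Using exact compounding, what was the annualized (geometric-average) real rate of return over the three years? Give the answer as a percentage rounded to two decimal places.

Nominal growth factor = 1.0721 × 1.0223 × 1.0580 = 1.15957628
Price-level growth factor = 1.0226 × 1.0361 × 0.9996 = 1.05909205
Real growth factor = 1.15957628 / 1.05909205 = 1.09487771
Annualized real rate = 1.09487771^(1/3) − 1 = 3.0675% → 3.07%.

3.07%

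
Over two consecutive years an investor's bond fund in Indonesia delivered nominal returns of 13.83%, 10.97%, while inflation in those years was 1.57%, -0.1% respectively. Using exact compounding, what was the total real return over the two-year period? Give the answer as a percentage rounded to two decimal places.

24.49%

Compound the nominal returns: 1.1383 × 1.1097 = 1.263172.
Compound inflation: 1.0157 × 0.9990 = 1.014684.
Deflate: 1.263172 / 1.014684 = 1.244891.
Total real return = 1.244891 − 1 → 24.49%.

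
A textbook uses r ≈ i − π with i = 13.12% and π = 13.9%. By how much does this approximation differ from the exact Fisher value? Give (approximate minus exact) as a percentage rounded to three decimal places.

Approximate: r ≈ 13.120% − 13.900% = -0.7800%
Exact: (1 + 0.1312)/(1 + 0.1390) − 1 = -0.6848%
Error = -0.7800% − (-0.6848%) = -0.0952% → -0.095%.

-0.095%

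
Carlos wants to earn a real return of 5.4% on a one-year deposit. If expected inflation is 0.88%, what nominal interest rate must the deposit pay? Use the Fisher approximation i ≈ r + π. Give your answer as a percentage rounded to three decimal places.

6.280%

i ≈ r + π = 5.4% + 0.88% = 6.280%.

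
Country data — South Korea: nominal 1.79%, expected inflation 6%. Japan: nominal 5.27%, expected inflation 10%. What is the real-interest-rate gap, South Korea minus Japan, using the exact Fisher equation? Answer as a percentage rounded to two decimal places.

0.33%

South Korea: (1 + 0.0179)/(1 + 0.0600) − 1 = -3.9717%
Japan: (1 + 0.0527)/(1 + 0.1000) − 1 = -4.3000%
Differential = -3.9717% − (-4.3000%) = 0.3283% → 0.33%.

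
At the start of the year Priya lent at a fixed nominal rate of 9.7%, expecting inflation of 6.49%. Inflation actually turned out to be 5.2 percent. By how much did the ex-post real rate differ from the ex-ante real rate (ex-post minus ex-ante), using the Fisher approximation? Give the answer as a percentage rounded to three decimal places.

Ex-ante: 9.7% − 6.49% = 3.210%
Ex-post: 9.7% − 5.2% = 4.500%
Difference (ex-post − ex-ante) = 1.2900% → 1.290%.

1.290%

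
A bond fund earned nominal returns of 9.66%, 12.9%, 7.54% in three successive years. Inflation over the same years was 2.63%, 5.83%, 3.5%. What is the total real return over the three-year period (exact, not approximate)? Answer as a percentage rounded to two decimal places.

18.44%

Compound the nominal returns: 1.0966 × 1.1290 × 1.0754 = 1.331411.
Compound inflation: 1.0263 × 1.0583 × 1.0350 = 1.124148.
Deflate: 1.331411 / 1.124148 = 1.184374.
Total real return = 1.184374 − 1 → 18.44%.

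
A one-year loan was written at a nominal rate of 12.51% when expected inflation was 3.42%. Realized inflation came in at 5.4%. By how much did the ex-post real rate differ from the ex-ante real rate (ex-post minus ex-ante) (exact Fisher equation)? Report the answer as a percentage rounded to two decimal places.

Ex-ante: (1 + 0.1251)/(1 + 0.0342) − 1 = 8.7894%
Ex-post: (1 + 0.1251)/(1 + 0.0540) − 1 = 6.7457%
Difference (ex-post − ex-ante) = -2.0437% → -2.04%.

-2.04%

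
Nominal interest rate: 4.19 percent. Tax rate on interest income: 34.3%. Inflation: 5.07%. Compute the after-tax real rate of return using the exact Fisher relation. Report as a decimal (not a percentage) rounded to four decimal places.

-0.0221

After-tax nominal return = 4.19% × (1 − 0.343) = 2.75283%.
1 + r = 1.0275283 / 1.05070 = 0.977946
After-tax real rate = 0.977946 − 1 → -0.0221.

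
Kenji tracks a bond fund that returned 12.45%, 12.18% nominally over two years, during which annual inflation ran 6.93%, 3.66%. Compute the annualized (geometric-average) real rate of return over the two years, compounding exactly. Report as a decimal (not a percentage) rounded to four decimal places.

0.0668

Nominal growth factor = 1.1245 × 1.1218 = 1.26146410
Price-level growth factor = 1.0693 × 1.0366 = 1.10843638
Real growth factor = 1.26146410 / 1.10843638 = 1.13805729
Annualized real rate = 1.13805729^(1/2) − 1 = 6.6798% → 0.0668.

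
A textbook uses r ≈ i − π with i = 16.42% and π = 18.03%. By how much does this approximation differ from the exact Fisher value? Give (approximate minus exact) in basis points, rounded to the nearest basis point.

Approximate: r ≈ 16.420% − 18.030% = -1.6100%
Exact: (1 + 0.1642)/(1 + 0.1803) − 1 = -1.3641%
Error = -1.6100% − (-1.3641%) = -0.2459% → -25 basis points.

-25 basis points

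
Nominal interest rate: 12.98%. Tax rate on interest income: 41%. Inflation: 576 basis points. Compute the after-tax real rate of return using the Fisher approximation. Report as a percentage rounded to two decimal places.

After-tax nominal return = 12.98% × (1 − 0.41) = 7.6582%.
r ≈ 7.6582% − 5.76% → 1.90%.

1.90%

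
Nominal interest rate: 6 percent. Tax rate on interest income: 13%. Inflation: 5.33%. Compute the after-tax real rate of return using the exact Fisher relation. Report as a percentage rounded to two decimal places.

After-tax nominal return = 6% × (1 − 0.13) = 5.2200%.
1 + r = 1.05220 / 1.05330 = 0.998956
After-tax real rate = 0.998956 − 1 → -0.10%.

-0.10%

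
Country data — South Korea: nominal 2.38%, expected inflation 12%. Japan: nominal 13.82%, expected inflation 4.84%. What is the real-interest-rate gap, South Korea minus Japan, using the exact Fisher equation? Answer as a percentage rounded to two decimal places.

-17.15%

South Korea: (1 + 0.0238)/(1 + 0.1200) − 1 = -8.5893%
Japan: (1 + 0.1382)/(1 + 0.0484) − 1 = 8.5654%
Differential = -8.5893% − 8.5654% = -17.1547% → -17.15%.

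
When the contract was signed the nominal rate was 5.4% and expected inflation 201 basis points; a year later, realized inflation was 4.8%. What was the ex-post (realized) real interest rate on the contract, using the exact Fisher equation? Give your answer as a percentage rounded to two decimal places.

0.57%

Ex-post: (1 + 0.0540)/(1 + 0.0480) − 1 = 0.5725%
So the realized real rate is 0.57%.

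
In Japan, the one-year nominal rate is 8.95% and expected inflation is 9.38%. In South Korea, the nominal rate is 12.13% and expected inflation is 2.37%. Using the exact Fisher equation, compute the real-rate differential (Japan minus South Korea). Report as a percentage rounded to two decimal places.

Japan: (1 + 0.0895)/(1 + 0.0938) − 1 = -0.3931%
South Korea: (1 + 0.1213)/(1 + 0.0237) − 1 = 9.5340%
Differential = -0.3931% − 9.5340% = -9.9272% → -9.93%.

-9.93%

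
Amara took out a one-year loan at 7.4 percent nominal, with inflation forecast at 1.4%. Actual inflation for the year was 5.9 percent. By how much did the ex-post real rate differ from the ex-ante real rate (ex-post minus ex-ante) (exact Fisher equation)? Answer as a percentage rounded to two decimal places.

-4.50%

Ex-ante: (1 + 0.0740)/(1 + 0.0140) − 1 = 5.9172%
Ex-post: (1 + 0.0740)/(1 + 0.0590) − 1 = 1.4164%
Difference (ex-post − ex-ante) = -4.5007% → -4.50%.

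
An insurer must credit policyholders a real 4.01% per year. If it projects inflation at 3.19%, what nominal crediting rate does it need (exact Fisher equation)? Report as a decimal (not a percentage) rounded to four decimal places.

(1 + i) = (1 + r)(1 + π) = 1.04010 × 1.03190 = 1.07327919
i = 1.07327919 − 1, so the required nominal rate is 0.0733.

0.0733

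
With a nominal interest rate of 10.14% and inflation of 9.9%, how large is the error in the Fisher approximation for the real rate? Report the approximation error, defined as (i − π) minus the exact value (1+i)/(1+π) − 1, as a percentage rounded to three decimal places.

0.022%

Approximate: r ≈ 10.140% − 9.900% = 0.2400%
Exact: (1 + 0.1014)/(1 + 0.0990) − 1 = 0.2184%
Error = 0.2400% − 0.2184% = 0.0216% → 0.022%.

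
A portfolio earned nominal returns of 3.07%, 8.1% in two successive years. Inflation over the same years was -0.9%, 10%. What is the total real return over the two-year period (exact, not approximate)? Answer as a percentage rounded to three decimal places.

2.210%

Nominal growth factor = 1.0307 × 1.0810 = 1.114187
Price-level growth factor = 0.9910 × 1.1000 = 1.090100
Real growth factor = 1.114187 / 1.090100 = 1.022096
Total real return = 1.022096 − 1 → 2.210%.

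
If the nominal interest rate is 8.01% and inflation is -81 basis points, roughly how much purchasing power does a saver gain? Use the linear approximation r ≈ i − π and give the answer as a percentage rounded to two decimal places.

r ≈ i − π = 8.01% − (-0.81%) = 8.82%.

8.82%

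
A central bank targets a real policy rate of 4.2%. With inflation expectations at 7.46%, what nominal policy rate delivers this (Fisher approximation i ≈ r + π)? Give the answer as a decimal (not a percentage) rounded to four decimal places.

i ≈ r + π = 4.2% + 7.46% = 0.1166.

0.1166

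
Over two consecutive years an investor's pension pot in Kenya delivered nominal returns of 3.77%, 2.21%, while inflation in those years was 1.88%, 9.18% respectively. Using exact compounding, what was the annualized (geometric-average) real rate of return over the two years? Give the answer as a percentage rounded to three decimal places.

-2.351%

Compound the nominal returns: 1.0377 × 1.0221 = 1.06063317.
Compound inflation: 1.0188 × 1.0918 = 1.11232584.
Deflate: 1.06063317 / 1.11232584 = 0.95352740.
Annualized real rate = 0.95352740^(1/2) − 1 = -2.3513% → -2.351%.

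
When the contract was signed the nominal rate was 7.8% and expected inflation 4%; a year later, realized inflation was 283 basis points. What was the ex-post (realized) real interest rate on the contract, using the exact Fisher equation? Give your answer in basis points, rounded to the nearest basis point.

483 basis points

Ex-post: (1 + 0.0780)/(1 + 0.0283) − 1 = 4.8332%
So the realized real rate is 483 basis points.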